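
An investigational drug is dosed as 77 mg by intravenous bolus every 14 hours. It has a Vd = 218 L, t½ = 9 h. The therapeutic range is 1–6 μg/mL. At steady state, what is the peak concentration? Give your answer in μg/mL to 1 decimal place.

0.5 μg/mL

Over one 14-h interval, 14/9 ≈ 1.5556 half-lives elapse, leaving f ≈ 0.3402 of each dose.
Accumulation ratio R = 1/(1 − f) ≈ 1/0.6598 ≈ 1.5156.
Single-dose peak C₀ = D/Vd = 77/218 ≈ 0.353 μg/mL.
Steady-state peak Cmax,ss = C₀·R ≈ 0.353 × 1.5156 ≈ 0.535 μg/mL.
Peak 0.5 μg/mL vs MTC 6 μg/mL: below toxic threshold.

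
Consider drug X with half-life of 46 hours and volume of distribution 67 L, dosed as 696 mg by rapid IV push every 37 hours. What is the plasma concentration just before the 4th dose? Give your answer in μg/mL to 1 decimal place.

f = (1/2)^(τ/t½) = (1/2)^(37/46) ≈ 0.5726.
C₀ = D/Vd = 696/67 ≈ 10.388 μg/mL.
Before the 4th dose, 3 doses have been given. Superposition: Cmin = C₀·(f + f² + … + f^3).
≈ 10.388 × (0.5726 + 0.3279 + 0.1877) ≈ 10.388 × 1.0882 ≈ 11.304 μg/mL.

11.3 μg/mL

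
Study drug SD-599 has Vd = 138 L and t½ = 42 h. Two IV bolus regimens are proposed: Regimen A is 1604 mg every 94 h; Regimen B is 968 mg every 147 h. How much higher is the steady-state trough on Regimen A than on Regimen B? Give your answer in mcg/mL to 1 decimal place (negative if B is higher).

Regimen A: f = (1/2)^(94/42) ≈ 0.2120; Cmin,ss = (1604/138)·f/(1−f) ≈ 3.127 mcg/mL.
Regimen B: f = (1/2)^(147/42) ≈ 0.0884; Cmin,ss = (968/138)·f/(1−f) ≈ 0.680 mcg/mL.
Difference ≈ 3.127 − 0.680 ≈ 2.447 mcg/mL.

2.4 mcg/mL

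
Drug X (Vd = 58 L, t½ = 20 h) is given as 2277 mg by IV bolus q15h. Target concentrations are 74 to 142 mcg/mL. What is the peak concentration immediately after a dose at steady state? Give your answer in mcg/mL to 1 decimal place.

96.8 mcg/mL

k = ln2/t½ = ln2/20 ≈ 0.034657 h⁻¹; fraction remaining f = e^(−kτ) = e^(−0.034657×15) ≈ 0.5946.
Accumulation ratio R = 1/(1 − f) ≈ 1/0.4054 ≈ 2.4667.
Each bolus raises the concentration by D/Vd = 2277/58 ≈ 39.259 mcg/mL.
Cmax,ss = C₀/(1 − f) ≈ 39.259/0.4054 ≈ 96.840 mcg/mL.
Peak 96.8 mcg/mL vs MTC 142 mcg/mL: below toxic threshold.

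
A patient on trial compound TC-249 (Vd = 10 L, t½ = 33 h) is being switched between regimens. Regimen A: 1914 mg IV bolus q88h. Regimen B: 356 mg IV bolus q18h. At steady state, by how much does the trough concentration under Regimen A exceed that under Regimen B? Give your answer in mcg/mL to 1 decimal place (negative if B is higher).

Regimen A: f = (1/2)^(88/33) ≈ 0.1575; Cmin,ss = (1914/10)·f/(1−f) ≈ 35.781 mcg/mL.
Regimen B: f = (1/2)^(18/33) ≈ 0.6852; Cmin,ss = (356/10)·f/(1−f) ≈ 77.488 mcg/mL.
Difference ≈ 35.781 − 77.488 ≈ -41.707 mcg/mL.

-41.7 mcg/mL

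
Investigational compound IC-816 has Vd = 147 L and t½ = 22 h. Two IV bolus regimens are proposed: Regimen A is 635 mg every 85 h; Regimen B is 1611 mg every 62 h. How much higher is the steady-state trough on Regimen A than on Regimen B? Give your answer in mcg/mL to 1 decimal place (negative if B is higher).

-1.5 mcg/mL

Regimen A: f = (1/2)^(85/22) ≈ 0.0687; Cmin,ss = (635/147)·f/(1−f) ≈ 0.319 mcg/mL.
Regimen B: f = (1/2)^(62/22) ≈ 0.1418; Cmin,ss = (1611/147)·f/(1−f) ≈ 1.811 mcg/mL.
Difference ≈ 0.319 − 1.811 ≈ -1.492 mcg/mL.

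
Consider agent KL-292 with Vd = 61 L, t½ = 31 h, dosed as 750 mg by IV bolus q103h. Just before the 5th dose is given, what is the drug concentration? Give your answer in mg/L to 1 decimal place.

1.4 mg/L

f = (1/2)^(τ/t½) = (1/2)^(103/31) ≈ 0.1000.
C₀ = D/Vd = 750/61 ≈ 12.295 mg/L.
Before the 5th dose, 4 doses have been given. Superposition: Cmin = C₀·(f + f² + … + f^4).
≈ 12.295 × (0.1000 + 0.0100 + 0.0010 + 0.0001) ≈ 12.295 × 0.1111 ≈ 1.366 mg/L.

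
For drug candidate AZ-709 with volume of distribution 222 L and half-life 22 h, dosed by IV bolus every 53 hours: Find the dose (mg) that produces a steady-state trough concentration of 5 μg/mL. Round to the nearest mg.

4786 mg

τ/t½ = 53/22 ≈ 2.4091, so f = (1/2)^(53/22) ≈ 0.188274.
Cmin,ss = (D/Vd)·f/(1−f), so D = Cmin,ss·Vd·(1−f)/f.
D = 5 × 222 × (1−f)/f ≈ 5 × 222 × 4.31141 ≈ 4785.67 mg.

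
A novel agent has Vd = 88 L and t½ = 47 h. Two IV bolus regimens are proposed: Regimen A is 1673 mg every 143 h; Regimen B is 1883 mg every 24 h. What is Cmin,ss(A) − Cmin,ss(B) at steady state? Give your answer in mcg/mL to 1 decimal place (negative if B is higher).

-47.8 mcg/mL

Regimen A: f = (1/2)^(143/47) ≈ 0.1214; Cmin,ss = (1673/88)·f/(1−f) ≈ 2.627 mcg/mL.
Regimen B: f = (1/2)^(24/47) ≈ 0.7019; Cmin,ss = (1883/88)·f/(1−f) ≈ 50.383 mcg/mL.
Difference ≈ 2.627 − 50.383 ≈ -47.756 mcg/mL.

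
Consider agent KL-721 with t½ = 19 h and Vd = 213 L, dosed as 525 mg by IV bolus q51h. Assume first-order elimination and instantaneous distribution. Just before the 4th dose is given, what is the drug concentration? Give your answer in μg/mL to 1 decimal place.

0.5 μg/mL

f = (1/2)^(τ/t½) = (1/2)^(51/19) ≈ 0.1556.
C₀ = D/Vd = 525/213 ≈ 2.465 μg/mL.
Before the 4th dose, 3 doses have been given. Superposition: Cmin = C₀·(f + f² + … + f^3).
≈ 2.465 × (0.1556 + 0.0242 + 0.0038) ≈ 2.465 × 0.1836 ≈ 0.453 μg/mL.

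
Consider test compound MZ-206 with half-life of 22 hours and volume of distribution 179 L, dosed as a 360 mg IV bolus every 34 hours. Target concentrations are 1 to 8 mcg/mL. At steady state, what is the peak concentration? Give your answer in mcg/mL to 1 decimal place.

3.1 mcg/mL

k = ln2/t½ = ln2/22 ≈ 0.031507 h⁻¹; fraction remaining f = e^(−kτ) = e^(−0.031507×34) ≈ 0.3426.
Accumulation ratio R = 1/(1 − f) ≈ 1/0.6574 ≈ 1.5211.
Single-dose peak C₀ = D/Vd = 360/179 ≈ 2.011 mcg/mL.
Steady-state peak Cmax,ss = C₀·R ≈ 2.011 × 1.5211 ≈ 3.059 mcg/mL.
Peak 3.1 mcg/mL vs MTC 8 mcg/mL: below toxic threshold.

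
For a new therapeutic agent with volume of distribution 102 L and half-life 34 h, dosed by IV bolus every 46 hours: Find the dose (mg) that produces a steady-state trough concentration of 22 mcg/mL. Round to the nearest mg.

3488 mg

τ/t½ = 46/34 ≈ 1.3529, so f = (1/2)^(46/34) ≈ 0.391493.
Cmin,ss = (D/Vd)·f/(1−f), so D = Cmin,ss·Vd·(1−f)/f.
D = 22 × 102 × (1−f)/f ≈ 22 × 102 × 1.55432 ≈ 3487.89 mg.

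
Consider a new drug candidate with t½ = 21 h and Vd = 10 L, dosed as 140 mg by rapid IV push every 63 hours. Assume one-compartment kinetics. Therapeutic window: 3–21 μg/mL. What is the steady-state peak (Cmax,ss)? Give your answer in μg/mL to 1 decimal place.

τ = 63 h = 3 half-lives, so f = (1/2)^3 = 0.125.
At steady state, R = 1/(1 − 0.125) = 8/7.
Single-dose peak C₀ = D/Vd = 140/10 = 14 μg/mL.
Steady-state peak Cmax,ss = C₀·R = 14 × 8/7 ≈ 16.000 μg/mL.
Peak 16.0 μg/mL vs MTC 21 μg/mL: below toxic threshold.

16.0 μg/mL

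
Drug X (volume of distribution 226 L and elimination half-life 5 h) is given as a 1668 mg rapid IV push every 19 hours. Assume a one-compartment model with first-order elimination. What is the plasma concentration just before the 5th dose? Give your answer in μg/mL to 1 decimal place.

0.6 μg/mL

f = (1/2)^(τ/t½) = (1/2)^(19/5) ≈ 0.0718.
C₀ = D/Vd = 1668/226 ≈ 7.381 μg/mL.
Before the 5th dose, 4 doses have been given. Superposition: Cmin = C₀·(f + f² + … + f^4).
≈ 7.381 × (0.0718 + 0.0052 + 0.0004 + 0.0000) ≈ 7.381 × 0.0774 ≈ 0.571 μg/mL.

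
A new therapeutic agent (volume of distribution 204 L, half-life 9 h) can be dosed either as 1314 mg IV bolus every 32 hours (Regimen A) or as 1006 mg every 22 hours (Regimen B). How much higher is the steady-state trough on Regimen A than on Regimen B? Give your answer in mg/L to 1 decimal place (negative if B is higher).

Regimen A: f = (1/2)^(32/9) ≈ 0.0850; Cmin,ss = (1314/204)·f/(1−f) ≈ 0.598 mg/L.
Regimen B: f = (1/2)^(22/9) ≈ 0.1837; Cmin,ss = (1006/204)·f/(1−f) ≈ 1.110 mg/L.
Difference ≈ 0.598 − 1.110 ≈ -0.512 mg/L.

-0.5 mg/L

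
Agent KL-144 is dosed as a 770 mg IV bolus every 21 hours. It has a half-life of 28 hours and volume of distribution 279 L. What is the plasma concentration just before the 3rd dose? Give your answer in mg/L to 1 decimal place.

f = (1/2)^(τ/t½) = (1/2)^(21/28) ≈ 0.5946.
C₀ = D/Vd = 770/279 ≈ 2.760 mg/L.
Before the 3rd dose, 2 doses have been given. Superposition: Cmin = C₀·(f + f²).
≈ 2.760 × (0.5946 + 0.3535) ≈ 2.760 × 0.9481 ≈ 2.617 mg/L.

2.6 mg/L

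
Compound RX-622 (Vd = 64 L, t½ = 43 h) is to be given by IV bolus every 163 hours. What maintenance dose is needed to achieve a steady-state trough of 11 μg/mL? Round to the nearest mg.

9039 mg

τ/t½ = 163/43 ≈ 3.7907, so f = (1/2)^(163/43) ≈ 0.072258.
Cmin,ss = (D/Vd)·f/(1−f), so D = Cmin,ss·Vd·(1−f)/f.
D = 11 × 64 × (1−f)/f ≈ 11 × 64 × 12.83930 ≈ 9038.87 mg.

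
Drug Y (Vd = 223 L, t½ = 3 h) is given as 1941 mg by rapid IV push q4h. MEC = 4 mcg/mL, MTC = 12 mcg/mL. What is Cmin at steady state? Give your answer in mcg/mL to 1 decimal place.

k = ln2/t½ = ln2/3 ≈ 0.231049 h⁻¹; fraction remaining f = e^(−kτ) = e^(−0.231049×4) ≈ 0.3969.
At steady state, accumulation factor R = 1/(1 − e^(−kτ)) ≈ 1.6581.
Each bolus raises the concentration by D/Vd = 1941/223 ≈ 8.704 mcg/mL.
Steady-state peak Cmax,ss = C₀·R ≈ 8.704 × 1.6581 ≈ 14.432 mcg/mL.
Steady-state trough Cmin,ss = Cmax,ss·f ≈ 14.432 × 0.3969 ≈ 5.728 mcg/mL.
Trough 5.7 mcg/mL vs MEC 4 mcg/mL: adequate.

5.7 mcg/mL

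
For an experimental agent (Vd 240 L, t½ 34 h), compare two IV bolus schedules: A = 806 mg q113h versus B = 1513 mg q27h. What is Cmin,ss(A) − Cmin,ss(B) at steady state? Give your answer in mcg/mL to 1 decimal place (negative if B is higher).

-8.2 mcg/mL

Regimen A: f = (1/2)^(113/34) ≈ 0.0999; Cmin,ss = (806/240)·f/(1−f) ≈ 0.373 mcg/mL.
Regimen B: f = (1/2)^(27/34) ≈ 0.5767; Cmin,ss = (1513/240)·f/(1−f) ≈ 8.589 mcg/mL.
Difference ≈ 0.373 − 8.589 ≈ -8.216 mcg/mL.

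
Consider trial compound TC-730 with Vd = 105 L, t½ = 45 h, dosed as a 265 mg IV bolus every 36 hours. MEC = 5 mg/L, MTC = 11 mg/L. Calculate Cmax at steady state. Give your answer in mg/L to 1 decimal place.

Over one 36-h interval, 36/45 ≈ 0.8 half-lives elapse, leaving f ≈ 0.5743 of each dose.
Accumulation ratio R = 1/(1 − f) ≈ 1/0.4257 ≈ 2.3491.
Single-dose peak C₀ = D/Vd = 265/105 ≈ 2.524 mg/L.
Cmax,ss = C₀/(1 − f) ≈ 2.524/0.4257 ≈ 5.929 mg/L.
Peak 5.9 mg/L vs MTC 11 mg/L: below toxic threshold.

5.9 mg/L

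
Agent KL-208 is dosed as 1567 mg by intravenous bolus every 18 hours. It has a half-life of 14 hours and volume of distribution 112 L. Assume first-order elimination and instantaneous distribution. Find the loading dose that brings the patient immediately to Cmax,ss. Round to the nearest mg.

f = (1/2)^(18/14) ≈ 0.410168; accumulation ratio R = 1/(1−f) ≈ 1.69540.
Loading dose to hit Cmax,ss on first dose: D_load = D_maint·R ≈ 1567 × 1.69540 ≈ 2656.69 mg.

2657 mg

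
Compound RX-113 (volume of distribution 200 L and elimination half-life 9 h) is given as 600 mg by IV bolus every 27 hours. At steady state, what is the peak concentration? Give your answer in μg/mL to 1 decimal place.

3.4 μg/mL

The dosing interval is 3 half-lives, so f = 2^(−3) = 0.125.
Accumulation ratio R = 1/(1 − f) = 1/0.875 = 8/7.
Single-dose peak C₀ = D/Vd = 600/200 = 3 μg/mL.
Steady-state peak Cmax,ss = C₀·R = 3 × 8/7 ≈ 3.429 μg/mL.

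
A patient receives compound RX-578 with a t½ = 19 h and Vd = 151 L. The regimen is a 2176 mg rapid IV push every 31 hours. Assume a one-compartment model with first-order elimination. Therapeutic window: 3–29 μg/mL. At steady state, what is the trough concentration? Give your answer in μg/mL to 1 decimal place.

Over one 31-h interval, 31/19 ≈ 1.6316 half-lives elapse, leaving f ≈ 0.3227 of each dose.
At steady state, accumulation factor R = 1/(1 − e^(−kτ)) ≈ 1.4765.
Each bolus raises the concentration by D/Vd = 2176/151 ≈ 14.411 μg/mL.
Cmax,ss = C₀/(1 − f) ≈ 14.411/0.6773 ≈ 21.277 μg/mL.
Steady-state trough Cmin,ss = Cmax,ss·f ≈ 21.277 × 0.3227 ≈ 6.866 μg/mL.
Trough 6.9 μg/mL vs MEC 3 μg/mL: adequate.

6.9 μg/mL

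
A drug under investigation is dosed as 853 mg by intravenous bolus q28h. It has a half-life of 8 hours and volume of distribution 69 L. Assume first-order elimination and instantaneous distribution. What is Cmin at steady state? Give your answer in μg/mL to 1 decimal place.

Over one 28-h interval, 28/8 ≈ 3.5 half-lives elapse, leaving f ≈ 0.0884 of each dose.
Accumulation ratio R = 1/(1 − f) ≈ 1/0.9116 ≈ 1.0970.
Single-dose peak C₀ = D/Vd = 853/69 ≈ 12.362 μg/mL.
Steady-state peak Cmax,ss = C₀·R ≈ 12.362 × 1.0970 ≈ 13.561 μg/mL.
Steady-state trough Cmin,ss = Cmax,ss·f ≈ 13.561 × 0.0884 ≈ 1.199 μg/mL.

1.2 μg/mL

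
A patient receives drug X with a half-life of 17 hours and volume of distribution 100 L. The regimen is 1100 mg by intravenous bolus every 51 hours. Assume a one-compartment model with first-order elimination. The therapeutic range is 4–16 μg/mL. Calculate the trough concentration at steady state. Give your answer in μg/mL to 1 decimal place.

τ = 51 h = 3 half-lives, so f = (1/2)^3 = 0.125.
At steady state, R = 1/(1 − 0.125) = 8/7.
Single-dose peak C₀ = D/Vd = 1100/100 = 11 μg/mL.
Steady-state peak Cmax,ss = C₀·R = 11 × 8/7 ≈ 12.571 μg/mL.
Steady-state trough Cmin,ss = Cmax,ss·f ≈ 12.571 × 0.125 ≈ 1.571 μg/mL.
Trough 1.6 μg/mL vs MEC 4 μg/mL: subtherapeutic.

1.6 μg/mL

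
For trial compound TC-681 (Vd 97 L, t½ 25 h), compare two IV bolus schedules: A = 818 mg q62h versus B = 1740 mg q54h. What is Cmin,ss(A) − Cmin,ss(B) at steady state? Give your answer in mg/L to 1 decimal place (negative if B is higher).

Regimen A: f = (1/2)^(62/25) ≈ 0.1792; Cmin,ss = (818/97)·f/(1−f) ≈ 1.841 mg/L.
Regimen B: f = (1/2)^(54/25) ≈ 0.2238; Cmin,ss = (1740/97)·f/(1−f) ≈ 5.172 mg/L.
Difference ≈ 1.841 − 5.172 ≈ -3.331 mg/L.

-3.3 mg/L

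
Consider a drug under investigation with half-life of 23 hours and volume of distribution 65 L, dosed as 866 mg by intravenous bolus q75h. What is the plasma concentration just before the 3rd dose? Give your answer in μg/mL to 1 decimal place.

1.5 μg/mL

f = (1/2)^(τ/t½) = (1/2)^(75/23) ≈ 0.1043.
C₀ = D/Vd = 866/65 ≈ 13.323 μg/mL.
Before the 3rd dose, 2 doses have been given. Superposition: Cmin = C₀·(f + f²).
≈ 13.323 × (0.1043 + 0.0109) ≈ 13.323 × 0.1152 ≈ 1.535 μg/mL.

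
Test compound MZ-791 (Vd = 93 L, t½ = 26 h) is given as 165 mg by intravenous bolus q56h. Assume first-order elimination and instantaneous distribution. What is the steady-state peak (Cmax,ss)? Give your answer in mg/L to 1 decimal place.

2.3 mg/L

τ/t½ = 56/26 ≈ 2.1538, so fraction remaining f = (1/2)^(56/26) ≈ 0.2247.
Accumulation ratio R = 1/(1 − f) ≈ 1/0.7753 ≈ 1.2898.
Single-dose peak C₀ = D/Vd = 165/93 ≈ 1.774 mg/L.
Steady-state peak Cmax,ss = C₀·R ≈ 1.774 × 1.2898 ≈ 2.288 mg/L.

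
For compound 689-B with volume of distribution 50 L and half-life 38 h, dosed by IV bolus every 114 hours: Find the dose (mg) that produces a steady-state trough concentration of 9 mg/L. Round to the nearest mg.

τ/t½ = 114/38 ≈ 3, so f = (1/2)^(114/38) ≈ 0.125000.
Cmin,ss = (D/Vd)·f/(1−f), so D = Cmin,ss·Vd·(1−f)/f.
D = 9 × 50 × (1−f)/f ≈ 9 × 50 × 7.00000 ≈ 3150.00 mg.

3150 mg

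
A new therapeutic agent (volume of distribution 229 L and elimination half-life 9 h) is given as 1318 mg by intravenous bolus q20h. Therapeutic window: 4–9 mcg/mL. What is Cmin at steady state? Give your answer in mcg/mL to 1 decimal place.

1.6 mcg/mL

τ/t½ = 20/9 ≈ 2.2222, so fraction remaining f = (1/2)^(20/9) ≈ 0.2143.
At steady state, accumulation factor R = 1/(1 − e^(−kτ)) ≈ 1.2728.
Each bolus raises the concentration by D/Vd = 1318/229 ≈ 5.755 mcg/mL.
Steady-state peak Cmax,ss = C₀·R ≈ 5.755 × 1.2728 ≈ 7.325 mcg/mL.
Steady-state trough Cmin,ss = Cmax,ss·f ≈ 7.325 × 0.2143 ≈ 1.570 mcg/mL.
Trough 1.6 mcg/mL vs MEC 4 mcg/mL: subtherapeutic.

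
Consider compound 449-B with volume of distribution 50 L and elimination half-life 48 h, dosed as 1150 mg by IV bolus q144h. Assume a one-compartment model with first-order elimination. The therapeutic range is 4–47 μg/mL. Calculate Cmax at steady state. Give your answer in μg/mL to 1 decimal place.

26.3 μg/mL

The dosing interval is 3 half-lives, so f = 2^(−3) = 0.125.
Accumulation ratio R = 1/(1 − f) = 1/0.875 = 8/7.
Single-dose peak C₀ = D/Vd = 1150/50 = 23 μg/mL.
Steady-state peak Cmax,ss = C₀·R = 23 × 8/7 ≈ 26.286 μg/mL.
Peak 26.3 μg/mL vs MTC 47 μg/mL: below toxic threshold.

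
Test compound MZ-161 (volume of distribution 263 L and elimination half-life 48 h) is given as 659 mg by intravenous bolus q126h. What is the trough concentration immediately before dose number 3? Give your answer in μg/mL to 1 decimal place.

f = (1/2)^(τ/t½) = (1/2)^(126/48) ≈ 0.1621.
C₀ = D/Vd = 659/263 ≈ 2.506 μg/mL.
Before the 3rd dose, 2 doses have been given. Superposition: Cmin = C₀·(f + f²).
≈ 2.506 × (0.1621 + 0.0263) ≈ 2.506 × 0.1884 ≈ 0.472 μg/mL.

0.5 μg/mL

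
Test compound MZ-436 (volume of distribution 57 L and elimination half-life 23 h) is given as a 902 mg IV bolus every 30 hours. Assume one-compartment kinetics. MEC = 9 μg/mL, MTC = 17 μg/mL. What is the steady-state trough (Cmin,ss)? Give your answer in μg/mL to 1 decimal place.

10.8 μg/mL

k = ln2/t½ = ln2/23 ≈ 0.030137 h⁻¹; fraction remaining f = e^(−kτ) = e^(−0.030137×30) ≈ 0.4049.
Single-dose peak C₀ = D/Vd = 902/57 ≈ 15.825 μg/mL.
Steady-state trough Cmin,ss = C₀·f/(1−f) ≈ 15.825 × 0.4049/0.5951 ≈ 10.767 μg/mL.
Trough 10.8 μg/mL vs MEC 9 μg/mL: adequate.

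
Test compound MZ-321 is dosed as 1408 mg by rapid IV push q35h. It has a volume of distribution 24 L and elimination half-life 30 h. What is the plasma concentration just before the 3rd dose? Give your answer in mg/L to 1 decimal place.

f = (1/2)^(τ/t½) = (1/2)^(35/30) ≈ 0.4454.
C₀ = D/Vd = 1408/24 ≈ 58.667 mg/L.
Before the 3rd dose, 2 doses have been given. Superposition: Cmin = C₀·(f + f²).
≈ 58.667 × (0.4454 + 0.1984) ≈ 58.667 × 0.6438 ≈ 37.770 mg/L.

37.8 mg/L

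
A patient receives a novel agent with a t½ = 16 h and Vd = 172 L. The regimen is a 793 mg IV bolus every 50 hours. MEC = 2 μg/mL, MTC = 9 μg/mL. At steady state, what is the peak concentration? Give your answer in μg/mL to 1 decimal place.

5.2 μg/mL

k = ln2/t½ = ln2/16 ≈ 0.043322 h⁻¹; fraction remaining f = e^(−kτ) = e^(−0.043322×50) ≈ 0.1146.
At steady state, accumulation factor R = 1/(1 − e^(−kτ)) ≈ 1.1294.
Single-dose peak C₀ = D/Vd = 793/172 ≈ 4.610 μg/mL.
Steady-state peak Cmax,ss = C₀·R ≈ 4.610 × 1.1294 ≈ 5.207 μg/mL.
Peak 5.2 μg/mL vs MTC 9 μg/mL: below toxic threshold.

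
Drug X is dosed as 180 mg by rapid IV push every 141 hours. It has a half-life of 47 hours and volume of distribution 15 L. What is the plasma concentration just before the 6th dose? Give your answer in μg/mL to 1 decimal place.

1.7 μg/mL

f = (1/2)^(τ/t½) = (1/2)^(141/47) ≈ 0.1250.
C₀ = D/Vd = 180/15 ≈ 12.000 μg/mL.
Before the 6th dose, 5 doses have been given. Superposition: Cmin = C₀·(f + f² + … + f^5).
≈ 12.000 × (0.1250 + 0.0156 + 0.0020 + 0.0002 + 0.0000) ≈ 12.000 × 0.1428 ≈ 1.714 μg/mL.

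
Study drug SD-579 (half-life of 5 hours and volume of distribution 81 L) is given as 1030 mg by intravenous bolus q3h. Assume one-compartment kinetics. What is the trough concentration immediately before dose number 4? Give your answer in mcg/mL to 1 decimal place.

f = (1/2)^(τ/t½) = (1/2)^(3/5) ≈ 0.6598.
C₀ = D/Vd = 1030/81 ≈ 12.716 mcg/mL.
Before the 4th dose, 3 doses have been given. Superposition: Cmin = C₀·(f + f² + … + f^3).
≈ 12.716 × (0.6598 + 0.4353 + 0.2872) ≈ 12.716 × 1.3823 ≈ 17.577 mcg/mL.

17.6 mcg/mL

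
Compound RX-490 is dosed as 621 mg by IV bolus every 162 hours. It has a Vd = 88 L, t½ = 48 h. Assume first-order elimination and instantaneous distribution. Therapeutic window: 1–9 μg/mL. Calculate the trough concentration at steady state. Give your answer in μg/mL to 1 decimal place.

0.8 μg/mL

τ/t½ = 162/48 ≈ 3.375, so fraction remaining f = (1/2)^(162/48) ≈ 0.0964.
Each bolus raises the concentration by D/Vd = 621/88 ≈ 7.057 μg/mL.
Steady-state trough Cmin,ss = C₀·f/(1−f) ≈ 7.057 × 0.0964/0.9036 ≈ 0.753 μg/mL.
Trough 0.8 μg/mL vs MEC 1 μg/mL: subtherapeutic.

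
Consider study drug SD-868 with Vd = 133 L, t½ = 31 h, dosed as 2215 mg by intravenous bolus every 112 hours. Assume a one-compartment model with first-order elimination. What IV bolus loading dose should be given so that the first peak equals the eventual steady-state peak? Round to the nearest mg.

f = (1/2)^(112/31) ≈ 0.081735; accumulation ratio R = 1/(1−f) ≈ 1.08901.
Loading dose to hit Cmax,ss on first dose: D_load = D_maint·R ≈ 2215 × 1.08901 ≈ 2412.16 mg.

2412 mg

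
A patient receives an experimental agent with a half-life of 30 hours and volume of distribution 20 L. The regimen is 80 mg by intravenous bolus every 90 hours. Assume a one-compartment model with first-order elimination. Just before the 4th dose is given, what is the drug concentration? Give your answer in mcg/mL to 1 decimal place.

f = (1/2)^(τ/t½) = (1/2)^(90/30) ≈ 0.1250.
C₀ = D/Vd = 80/20 ≈ 4.000 mcg/mL.
Before the 4th dose, 3 doses have been given. Superposition: Cmin = C₀·(f + f² + … + f^3).
≈ 4.000 × (0.1250 + 0.0156 + 0.0020) ≈ 4.000 × 0.1426 ≈ 0.570 mcg/mL.

0.6 mcg/mL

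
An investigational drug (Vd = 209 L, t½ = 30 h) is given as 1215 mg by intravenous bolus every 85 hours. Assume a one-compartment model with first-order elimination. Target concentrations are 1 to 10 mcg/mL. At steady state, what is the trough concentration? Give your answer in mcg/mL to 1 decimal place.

τ/t½ = 85/30 ≈ 2.8333, so fraction remaining f = (1/2)^(85/30) ≈ 0.1403.
At steady state, accumulation factor R = 1/(1 − e^(−kτ)) ≈ 1.1632.
Single-dose peak C₀ = D/Vd = 1215/209 ≈ 5.813 mcg/mL.
Steady-state peak Cmax,ss = C₀·R ≈ 5.813 × 1.1632 ≈ 6.762 mcg/mL.
One interval later, Cmin,ss = Cmax,ss·e^(−kτ) ≈ 6.762 × 0.1403 ≈ 0.949 mcg/mL.
Trough 0.9 mcg/mL vs MEC 1 mcg/mL: subtherapeutic.

0.9 mcg/mL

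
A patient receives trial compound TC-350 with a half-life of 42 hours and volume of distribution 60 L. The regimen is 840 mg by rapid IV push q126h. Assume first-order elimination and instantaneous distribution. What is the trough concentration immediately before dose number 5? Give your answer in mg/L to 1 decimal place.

2.0 mg/L

f = (1/2)^(τ/t½) = (1/2)^(126/42) ≈ 0.1250.
C₀ = D/Vd = 840/60 ≈ 14.000 mg/L.
Before the 5th dose, 4 doses have been given. Superposition: Cmin = C₀·(f + f² + … + f^4).
≈ 14.000 × (0.1250 + 0.0156 + 0.0020 + 0.0002) ≈ 14.000 × 0.1428 ≈ 1.999 mg/L.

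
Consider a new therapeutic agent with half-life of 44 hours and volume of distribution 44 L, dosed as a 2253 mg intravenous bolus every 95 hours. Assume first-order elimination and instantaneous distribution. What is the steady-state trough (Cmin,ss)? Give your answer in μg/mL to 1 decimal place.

k = ln2/t½ = ln2/44 ≈ 0.015753 h⁻¹; fraction remaining f = e^(−kτ) = e^(−0.015753×95) ≈ 0.2239.
Accumulation ratio R = 1/(1 − f) ≈ 1/0.7761 ≈ 1.2885.
Each bolus raises the concentration by D/Vd = 2253/44 ≈ 51.205 μg/mL.
Cmax,ss = C₀/(1 − f) ≈ 51.205/0.7761 ≈ 65.977 μg/mL.
One interval later, Cmin,ss = Cmax,ss·e^(−kτ) ≈ 65.977 × 0.2239 ≈ 14.772 μg/mL.

14.8 μg/mL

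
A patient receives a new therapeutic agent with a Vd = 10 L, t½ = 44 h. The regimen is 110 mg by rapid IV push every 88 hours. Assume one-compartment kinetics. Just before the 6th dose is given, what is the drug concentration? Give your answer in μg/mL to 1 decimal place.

f = (1/2)^(τ/t½) = (1/2)^(88/44) ≈ 0.2500.
C₀ = D/Vd = 110/10 ≈ 11.000 μg/mL.
Before the 6th dose, 5 doses have been given. Superposition: Cmin = C₀·(f + f² + … + f^5).
≈ 11.000 × (0.2500 + 0.0625 + 0.0156 + 0.0039 + 0.0010) ≈ 11.000 × 0.3330 ≈ 3.663 μg/mL.

3.7 μg/mL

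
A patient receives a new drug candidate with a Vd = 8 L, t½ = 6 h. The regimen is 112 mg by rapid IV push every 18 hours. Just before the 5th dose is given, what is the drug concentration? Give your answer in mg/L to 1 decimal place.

f = (1/2)^(τ/t½) = (1/2)^(18/6) ≈ 0.1250.
C₀ = D/Vd = 112/8 ≈ 14.000 mg/L.
Before the 5th dose, 4 doses have been given. Superposition: Cmin = C₀·(f + f² + … + f^4).
≈ 14.000 × (0.1250 + 0.0156 + 0.0020 + 0.0002) ≈ 14.000 × 0.1428 ≈ 1.999 mg/L.

2.0 mg/L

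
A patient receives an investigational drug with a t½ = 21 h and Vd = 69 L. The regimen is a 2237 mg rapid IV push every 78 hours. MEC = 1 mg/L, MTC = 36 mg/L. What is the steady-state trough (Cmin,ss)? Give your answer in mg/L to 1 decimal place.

2.7 mg/L

Over one 78-h interval, 78/21 ≈ 3.7143 half-lives elapse, leaving f ≈ 0.0762 of each dose.
Single-dose peak C₀ = D/Vd = 2237/69 ≈ 32.420 mg/L.
Steady-state trough Cmin,ss = C₀·f/(1−f) ≈ 32.420 × 0.0762/0.9238 ≈ 2.674 mg/L.
Trough 2.7 mg/L vs MEC 1 mg/L: adequate.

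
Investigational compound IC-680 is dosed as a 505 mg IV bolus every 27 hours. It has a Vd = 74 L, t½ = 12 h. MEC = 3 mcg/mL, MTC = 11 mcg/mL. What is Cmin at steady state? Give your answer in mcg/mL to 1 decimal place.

τ/t½ = 27/12 ≈ 2.25, so fraction remaining f = (1/2)^(27/12) ≈ 0.2102.
Each bolus raises the concentration by D/Vd = 505/74 ≈ 6.824 mcg/mL.
Steady-state trough Cmin,ss = C₀·f/(1−f) ≈ 6.824 × 0.2102/0.7898 ≈ 1.816 mcg/mL.
Trough 1.8 mcg/mL vs MEC 3 mcg/mL: subtherapeutic.

1.8 mcg/mL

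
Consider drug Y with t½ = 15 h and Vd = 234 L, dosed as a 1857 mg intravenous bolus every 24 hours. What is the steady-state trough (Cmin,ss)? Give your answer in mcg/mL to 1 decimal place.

3.9 mcg/mL

k = ln2/t½ = ln2/15 ≈ 0.046210 h⁻¹; fraction remaining f = e^(−kτ) = e^(−0.046210×24) ≈ 0.3299.
Accumulation ratio R = 1/(1 − f) ≈ 1/0.6701 ≈ 1.4923.
Each bolus raises the concentration by D/Vd = 1857/234 ≈ 7.936 mcg/mL.
Cmax,ss = C₀/(1 − f) ≈ 7.936/0.6701 ≈ 11.843 mcg/mL.
One interval later, Cmin,ss = Cmax,ss·e^(−kτ) ≈ 11.843 × 0.3299 ≈ 3.907 mcg/mL.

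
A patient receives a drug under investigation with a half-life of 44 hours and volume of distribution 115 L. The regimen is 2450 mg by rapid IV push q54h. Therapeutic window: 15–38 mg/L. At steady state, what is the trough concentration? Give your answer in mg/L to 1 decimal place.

15.9 mg/L

Over one 54-h interval, 54/44 ≈ 1.2273 half-lives elapse, leaving f ≈ 0.4271 of each dose.
At steady state, accumulation factor R = 1/(1 − e^(−kτ)) ≈ 1.7455.
Single-dose peak C₀ = D/Vd = 2450/115 ≈ 21.304 mg/L.
Cmax,ss = C₀/(1 − f) ≈ 21.304/0.5729 ≈ 37.186 mg/L.
One interval later, Cmin,ss = Cmax,ss·e^(−kτ) ≈ 37.186 × 0.4271 ≈ 15.882 mg/L.
Trough 15.9 mg/L vs MEC 15 mg/L: adequate.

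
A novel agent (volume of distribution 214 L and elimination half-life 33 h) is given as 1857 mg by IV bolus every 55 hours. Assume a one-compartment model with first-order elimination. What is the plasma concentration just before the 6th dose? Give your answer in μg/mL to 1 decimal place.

4.0 μg/mL

f = (1/2)^(τ/t½) = (1/2)^(55/33) ≈ 0.3150.
C₀ = D/Vd = 1857/214 ≈ 8.678 μg/mL.
Before the 6th dose, 5 doses have been given. Superposition: Cmin = C₀·(f + f² + … + f^5).
≈ 8.678 × (0.3150 + 0.0992 + 0.0313 + 0.0098 + 0.0031) ≈ 8.678 × 0.4584 ≈ 3.978 μg/mL.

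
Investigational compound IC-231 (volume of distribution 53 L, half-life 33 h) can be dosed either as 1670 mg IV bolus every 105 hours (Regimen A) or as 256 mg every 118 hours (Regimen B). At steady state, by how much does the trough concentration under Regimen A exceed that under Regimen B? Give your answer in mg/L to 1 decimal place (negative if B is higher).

3.5 mg/L

Regimen A: f = (1/2)^(105/33) ≈ 0.1102; Cmin,ss = (1670/53)·f/(1−f) ≈ 3.902 mg/L.
Regimen B: f = (1/2)^(118/33) ≈ 0.0839; Cmin,ss = (256/53)·f/(1−f) ≈ 0.442 mg/L.
Difference ≈ 3.902 − 0.442 ≈ 3.460 mg/L.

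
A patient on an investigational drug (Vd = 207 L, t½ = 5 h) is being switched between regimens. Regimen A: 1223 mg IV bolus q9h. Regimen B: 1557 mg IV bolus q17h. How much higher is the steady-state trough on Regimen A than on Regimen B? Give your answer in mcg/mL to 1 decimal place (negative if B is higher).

Regimen A: f = (1/2)^(9/5) ≈ 0.2872; Cmin,ss = (1223/207)·f/(1−f) ≈ 2.381 mcg/mL.
Regimen B: f = (1/2)^(17/5) ≈ 0.0947; Cmin,ss = (1557/207)·f/(1−f) ≈ 0.787 mcg/mL.
Difference ≈ 2.381 − 0.787 ≈ 1.594 mcg/mL.

1.6 mcg/mL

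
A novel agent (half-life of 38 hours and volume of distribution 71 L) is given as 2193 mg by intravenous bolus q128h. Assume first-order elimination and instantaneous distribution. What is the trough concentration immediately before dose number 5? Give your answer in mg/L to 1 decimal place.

f = (1/2)^(τ/t½) = (1/2)^(128/38) ≈ 0.0968.
C₀ = D/Vd = 2193/71 ≈ 30.887 mg/L.
Before the 5th dose, 4 doses have been given. Superposition: Cmin = C₀·(f + f² + … + f^4).
≈ 30.887 × (0.0968 + 0.0094 + 0.0009 + 0.0001) ≈ 30.887 × 0.1072 ≈ 3.311 mg/L.

3.3 mg/L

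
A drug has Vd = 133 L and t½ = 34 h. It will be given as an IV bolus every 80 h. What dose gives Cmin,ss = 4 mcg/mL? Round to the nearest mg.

τ/t½ = 80/34 ≈ 2.3529, so f = (1/2)^(80/34) ≈ 0.195747.
Cmin,ss = (D/Vd)·f/(1−f), so D = Cmin,ss·Vd·(1−f)/f.
D = 4 × 133 × (1−f)/f ≈ 4 × 133 × 4.10864 ≈ 2185.80 mg.

2186 mg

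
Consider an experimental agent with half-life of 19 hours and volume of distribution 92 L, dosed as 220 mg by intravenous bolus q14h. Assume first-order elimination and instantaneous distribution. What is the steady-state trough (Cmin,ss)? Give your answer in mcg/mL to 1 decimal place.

3.6 mcg/mL

τ/t½ = 14/19 ≈ 0.73684, so fraction remaining f = (1/2)^(14/19) ≈ 0.6001.
Accumulation ratio R = 1/(1 − f) ≈ 1/0.3999 ≈ 2.5006.
Each bolus raises the concentration by D/Vd = 220/92 ≈ 2.391 mcg/mL.
Steady-state peak Cmax,ss = C₀·R ≈ 2.391 × 2.5006 ≈ 5.979 mcg/mL.
Steady-state trough Cmin,ss = Cmax,ss·f ≈ 5.979 × 0.6001 ≈ 3.588 mcg/mL.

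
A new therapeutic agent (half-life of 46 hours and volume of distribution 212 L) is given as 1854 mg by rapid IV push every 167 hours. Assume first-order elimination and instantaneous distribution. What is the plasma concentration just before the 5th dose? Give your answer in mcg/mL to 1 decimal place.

0.8 mcg/mL

f = (1/2)^(τ/t½) = (1/2)^(167/46) ≈ 0.0807.
C₀ = D/Vd = 1854/212 ≈ 8.745 mcg/mL.
Before the 5th dose, 4 doses have been given. Superposition: Cmin = C₀·(f + f² + … + f^4).
≈ 8.745 × (0.0807 + 0.0065 + 0.0005 + 0.0000) ≈ 8.745 × 0.0877 ≈ 0.767 mcg/mL.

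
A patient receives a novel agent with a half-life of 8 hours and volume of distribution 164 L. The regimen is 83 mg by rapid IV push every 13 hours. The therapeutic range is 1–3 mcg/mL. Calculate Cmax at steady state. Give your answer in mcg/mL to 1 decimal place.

0.7 mcg/mL

τ/t½ = 13/8 ≈ 1.625, so fraction remaining f = (1/2)^(13/8) ≈ 0.3242.
At steady state, accumulation factor R = 1/(1 − e^(−kτ)) ≈ 1.4797.
Single-dose peak C₀ = D/Vd = 83/164 ≈ 0.506 mcg/mL.
Steady-state peak Cmax,ss = C₀·R ≈ 0.506 × 1.4797 ≈ 0.749 mcg/mL.
Peak 0.7 mcg/mL vs MTC 3 mcg/mL: below toxic threshold.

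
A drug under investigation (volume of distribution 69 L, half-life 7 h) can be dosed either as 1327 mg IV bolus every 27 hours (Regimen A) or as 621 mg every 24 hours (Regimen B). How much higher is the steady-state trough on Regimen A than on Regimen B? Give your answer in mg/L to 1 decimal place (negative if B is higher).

0.5 mg/L

Regimen A: f = (1/2)^(27/7) ≈ 0.0690; Cmin,ss = (1327/69)·f/(1−f) ≈ 1.425 mg/L.
Regimen B: f = (1/2)^(24/7) ≈ 0.0929; Cmin,ss = (621/69)·f/(1−f) ≈ 0.922 mg/L.
Difference ≈ 1.425 − 0.922 ≈ 0.503 mg/L.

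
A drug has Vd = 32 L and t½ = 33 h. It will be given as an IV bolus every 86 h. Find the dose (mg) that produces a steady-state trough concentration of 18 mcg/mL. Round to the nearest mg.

τ/t½ = 86/33 ≈ 2.6061, so f = (1/2)^(86/33) ≈ 0.164247.
Cmin,ss = (D/Vd)·f/(1−f), so D = Cmin,ss·Vd·(1−f)/f.
D = 18 × 32 × (1−f)/f ≈ 18 × 32 × 5.08839 ≈ 2930.91 mg.

2931 mg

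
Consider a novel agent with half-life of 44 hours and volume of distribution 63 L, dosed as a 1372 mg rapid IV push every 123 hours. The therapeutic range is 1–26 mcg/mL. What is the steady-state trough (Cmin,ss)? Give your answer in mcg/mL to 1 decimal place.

3.7 mcg/mL

k = ln2/t½ = ln2/44 ≈ 0.015753 h⁻¹; fraction remaining f = e^(−kτ) = e^(−0.015753×123) ≈ 0.1440.
Each bolus raises the concentration by D/Vd = 1372/63 ≈ 21.778 mcg/mL.
Steady-state trough Cmin,ss = C₀·f/(1−f) ≈ 21.778 × 0.1440/0.8560 ≈ 3.664 mcg/mL.
Trough 3.7 mcg/mL vs MEC 1 mcg/mL: adequate.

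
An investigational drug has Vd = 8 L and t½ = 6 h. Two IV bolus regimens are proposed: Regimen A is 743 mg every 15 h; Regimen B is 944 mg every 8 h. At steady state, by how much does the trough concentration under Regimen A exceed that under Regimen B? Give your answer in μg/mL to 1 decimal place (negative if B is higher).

Regimen A: f = (1/2)^(15/6) ≈ 0.1768; Cmin,ss = (743/8)·f/(1−f) ≈ 19.947 μg/mL.
Regimen B: f = (1/2)^(8/6) ≈ 0.3969; Cmin,ss = (944/8)·f/(1−f) ≈ 77.656 μg/mL.
Difference ≈ 19.947 − 77.656 ≈ -57.709 μg/mL.

-57.7 μg/mL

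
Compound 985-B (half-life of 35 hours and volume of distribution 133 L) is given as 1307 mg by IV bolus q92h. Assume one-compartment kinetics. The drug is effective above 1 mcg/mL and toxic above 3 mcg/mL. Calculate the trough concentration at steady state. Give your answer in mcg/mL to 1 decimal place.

Over one 92-h interval, 92/35 ≈ 2.6286 half-lives elapse, leaving f ≈ 0.1617 of each dose.
Accumulation ratio R = 1/(1 − f) ≈ 1/0.8383 ≈ 1.1929.
Single-dose peak C₀ = D/Vd = 1307/133 ≈ 9.827 mcg/mL.
Cmax,ss = C₀/(1 − f) ≈ 9.827/0.8383 ≈ 11.723 mcg/mL.
One interval later, Cmin,ss = Cmax,ss·e^(−kτ) ≈ 11.723 × 0.1617 ≈ 1.896 mcg/mL.
Trough 1.9 mcg/mL vs MEC 1 mcg/mL: adequate.

1.9 mcg/mL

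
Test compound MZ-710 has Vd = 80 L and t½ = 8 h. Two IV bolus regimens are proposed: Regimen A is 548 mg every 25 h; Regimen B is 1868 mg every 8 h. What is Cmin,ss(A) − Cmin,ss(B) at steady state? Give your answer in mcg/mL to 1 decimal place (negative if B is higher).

-22.5 mcg/mL

Regimen A: f = (1/2)^(25/8) ≈ 0.1146; Cmin,ss = (548/80)·f/(1−f) ≈ 0.887 mcg/mL.
Regimen B: f = (1/2)^(8/8) ≈ 0.5000; Cmin,ss = (1868/80)·f/(1−f) ≈ 23.350 mcg/mL.
Difference ≈ 0.887 − 23.350 ≈ -22.463 mcg/mL.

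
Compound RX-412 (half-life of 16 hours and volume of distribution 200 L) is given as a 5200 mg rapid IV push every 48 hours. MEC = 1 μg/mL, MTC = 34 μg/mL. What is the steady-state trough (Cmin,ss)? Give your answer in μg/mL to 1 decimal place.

3.7 μg/mL

τ = 48 h = 3 half-lives, so f = (1/2)^3 = 0.125.
Accumulation ratio R = 1/(1 − f) = 1/0.875 = 8/7.
Single-dose peak C₀ = D/Vd = 5200/200 = 26 μg/mL.
Steady-state peak Cmax,ss = C₀·R = 26 × 8/7 ≈ 29.714 μg/mL.
Steady-state trough Cmin,ss = Cmax,ss·f ≈ 29.714 × 0.125 ≈ 3.714 μg/mL.
Trough 3.7 μg/mL vs MEC 1 μg/mL: adequate.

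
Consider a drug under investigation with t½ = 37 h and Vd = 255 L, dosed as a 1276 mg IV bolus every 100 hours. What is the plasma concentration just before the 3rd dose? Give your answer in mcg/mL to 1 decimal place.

0.9 mcg/mL

f = (1/2)^(τ/t½) = (1/2)^(100/37) ≈ 0.1536.
C₀ = D/Vd = 1276/255 ≈ 5.004 mcg/mL.
Before the 3rd dose, 2 doses have been given. Superposition: Cmin = C₀·(f + f²).
≈ 5.004 × (0.1536 + 0.0236) ≈ 5.004 × 0.1772 ≈ 0.887 mcg/mL.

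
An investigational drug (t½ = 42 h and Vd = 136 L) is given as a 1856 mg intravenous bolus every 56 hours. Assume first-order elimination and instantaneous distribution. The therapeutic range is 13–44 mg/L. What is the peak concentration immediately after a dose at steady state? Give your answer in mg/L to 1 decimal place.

τ/t½ = 56/42 ≈ 1.3333, so fraction remaining f = (1/2)^(56/42) ≈ 0.3969.
At steady state, accumulation factor R = 1/(1 − e^(−kτ)) ≈ 1.6581.
Each bolus raises the concentration by D/Vd = 1856/136 ≈ 13.647 mg/L.
Cmax,ss = C₀/(1 − f) ≈ 13.647/0.6031 ≈ 22.628 mg/L.
Peak 22.6 mg/L vs MTC 44 mg/L: below toxic threshold.

22.6 mg/L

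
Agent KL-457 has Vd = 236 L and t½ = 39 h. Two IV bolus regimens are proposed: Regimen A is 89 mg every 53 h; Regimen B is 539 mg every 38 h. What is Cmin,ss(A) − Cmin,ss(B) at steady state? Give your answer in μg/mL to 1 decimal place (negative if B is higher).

Regimen A: f = (1/2)^(53/39) ≈ 0.3899; Cmin,ss = (89/236)·f/(1−f) ≈ 0.241 μg/mL.
Regimen B: f = (1/2)^(38/39) ≈ 0.5090; Cmin,ss = (539/236)·f/(1−f) ≈ 2.368 μg/mL.
Difference ≈ 0.241 − 2.368 ≈ -2.127 μg/mL.

-2.1 μg/mL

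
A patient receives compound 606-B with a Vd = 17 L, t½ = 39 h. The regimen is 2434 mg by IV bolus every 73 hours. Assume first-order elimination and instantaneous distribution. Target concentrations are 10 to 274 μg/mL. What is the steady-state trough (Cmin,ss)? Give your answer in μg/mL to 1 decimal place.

53.8 μg/mL

Over one 73-h interval, 73/39 ≈ 1.8718 half-lives elapse, leaving f ≈ 0.2732 of each dose.
Single-dose peak C₀ = D/Vd = 2434/17 ≈ 143.176 μg/mL.
Steady-state trough Cmin,ss = C₀·f/(1−f) ≈ 143.176 × 0.2732/0.7268 ≈ 53.819 μg/mL.
Trough 53.8 μg/mL vs MEC 10 μg/mL: adequate.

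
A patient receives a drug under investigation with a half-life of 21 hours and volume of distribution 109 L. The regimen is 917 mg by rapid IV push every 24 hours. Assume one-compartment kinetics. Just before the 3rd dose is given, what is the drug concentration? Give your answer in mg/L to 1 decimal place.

f = (1/2)^(τ/t½) = (1/2)^(24/21) ≈ 0.4529.
C₀ = D/Vd = 917/109 ≈ 8.413 mg/L.
Before the 3rd dose, 2 doses have been given. Superposition: Cmin = C₀·(f + f²).
≈ 8.413 × (0.4529 + 0.2051) ≈ 8.413 × 0.6580 ≈ 5.536 mg/L.

5.5 mg/L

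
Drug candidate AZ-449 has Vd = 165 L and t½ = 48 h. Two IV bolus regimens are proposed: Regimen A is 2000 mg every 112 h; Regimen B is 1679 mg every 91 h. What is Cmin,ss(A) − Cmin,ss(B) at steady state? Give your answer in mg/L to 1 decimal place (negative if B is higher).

Regimen A: f = (1/2)^(112/48) ≈ 0.1984; Cmin,ss = (2000/165)·f/(1−f) ≈ 3.000 mg/L.
Regimen B: f = (1/2)^(91/48) ≈ 0.2687; Cmin,ss = (1679/165)·f/(1−f) ≈ 3.739 mg/L.
Difference ≈ 3.000 − 3.739 ≈ -0.739 mg/L.

-0.7 mg/L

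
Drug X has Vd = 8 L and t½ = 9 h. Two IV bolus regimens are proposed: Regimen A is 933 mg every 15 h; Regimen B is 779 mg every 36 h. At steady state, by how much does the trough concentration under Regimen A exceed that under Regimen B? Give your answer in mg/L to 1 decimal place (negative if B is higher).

47.1 mg/L

Regimen A: f = (1/2)^(15/9) ≈ 0.3150; Cmin,ss = (933/8)·f/(1−f) ≈ 53.630 mg/L.
Regimen B: f = (1/2)^(36/9) ≈ 0.0625; Cmin,ss = (779/8)·f/(1−f) ≈ 6.492 mg/L.
Difference ≈ 53.630 − 6.492 ≈ 47.138 mg/L.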